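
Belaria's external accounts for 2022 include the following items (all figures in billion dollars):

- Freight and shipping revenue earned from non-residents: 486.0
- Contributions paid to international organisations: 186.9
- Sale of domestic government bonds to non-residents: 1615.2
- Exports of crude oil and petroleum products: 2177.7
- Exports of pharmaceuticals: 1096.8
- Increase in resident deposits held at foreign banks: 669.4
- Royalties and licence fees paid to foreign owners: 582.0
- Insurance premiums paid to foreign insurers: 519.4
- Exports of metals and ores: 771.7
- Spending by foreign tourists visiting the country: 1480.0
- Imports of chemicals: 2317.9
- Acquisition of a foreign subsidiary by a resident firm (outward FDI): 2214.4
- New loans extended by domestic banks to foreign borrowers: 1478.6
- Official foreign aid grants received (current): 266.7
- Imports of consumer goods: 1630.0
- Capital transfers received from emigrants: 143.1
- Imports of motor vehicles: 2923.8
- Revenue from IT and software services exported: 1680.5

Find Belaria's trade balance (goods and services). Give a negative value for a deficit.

-280.4

Goods: 1096.8 - 2923.8 + 771.7 - 1630.0 + 2177.7 - 2317.9 = -2825.5
Services: 1480.0 + 1680.5 - 519.4 - 582.0 + 486.0 = 2545.1
Trade balance = -2825.5 + 2545.1 = -280.4
(Excluded from the trade balance — secondary income: contributions paid to international organisations 186.9, official foreign aid grants received (current) 266.7; financial account: sale of domestic government bonds to non-residents 1615.2, increase in resident deposits held at foreign banks 669.4, acquisition of a foreign subsidiary by a resident firm (outward FDI) 2214.4, new loans extended by domestic banks to foreign borrowers 1478.6; capital account: capital transfers received from emigrants 143.1.)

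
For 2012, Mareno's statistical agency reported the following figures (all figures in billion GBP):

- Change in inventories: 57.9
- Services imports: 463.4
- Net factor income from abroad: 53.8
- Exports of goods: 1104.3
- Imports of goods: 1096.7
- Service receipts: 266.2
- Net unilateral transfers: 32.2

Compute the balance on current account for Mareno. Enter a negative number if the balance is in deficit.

Goods balance = 1104.3 - 1096.7 = 7.6
Services balance = 266.2 - 463.4 = -197.2
Trade balance (goods + services) = 7.6 + (-197.2) = -189.6
Net primary income = 53.8
Net secondary income = 32.2
Current account = -189.6 + 53.8 + 32.2 = -103.6

-103.6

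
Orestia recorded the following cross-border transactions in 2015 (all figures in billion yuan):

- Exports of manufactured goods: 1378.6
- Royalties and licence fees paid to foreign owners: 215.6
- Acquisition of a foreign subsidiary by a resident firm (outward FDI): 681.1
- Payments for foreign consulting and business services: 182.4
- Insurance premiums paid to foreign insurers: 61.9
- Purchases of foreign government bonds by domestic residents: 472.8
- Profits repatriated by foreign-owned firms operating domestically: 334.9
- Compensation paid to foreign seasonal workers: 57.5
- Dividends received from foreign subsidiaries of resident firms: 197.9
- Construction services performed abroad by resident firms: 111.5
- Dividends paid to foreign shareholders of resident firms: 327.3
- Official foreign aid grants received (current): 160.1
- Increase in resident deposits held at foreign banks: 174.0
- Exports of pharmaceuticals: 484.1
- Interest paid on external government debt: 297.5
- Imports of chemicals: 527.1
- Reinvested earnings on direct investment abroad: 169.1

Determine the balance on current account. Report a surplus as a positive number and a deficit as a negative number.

Goods: 1378.6 - 527.1 + 484.1 = 1335.6
Services: -182.4 + 111.5 - 61.9 - 215.6 = -348.4
Primary income: -327.3 - 57.5 - 297.5 + 197.9 + 169.1 - 334.9 = -650.2
Secondary income: 160.1
Current account = 1335.6 + (-348.4) + (-650.2) + 160.1 = 497.1
(Excluded from the current account — financial account: acquisition of a foreign subsidiary by a resident firm (outward FDI) 681.1, purchases of foreign government bonds by domestic residents 472.8, increase in resident deposits held at foreign banks 174.0.)

497.1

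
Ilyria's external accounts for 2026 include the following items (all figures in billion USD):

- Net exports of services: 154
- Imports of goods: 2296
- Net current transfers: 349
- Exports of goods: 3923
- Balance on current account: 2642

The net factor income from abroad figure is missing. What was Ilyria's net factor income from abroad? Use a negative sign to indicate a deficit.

512

Current account = goods balance + services balance + net primary income + net secondary income
Sum of the known components = 2130
Net factor income from abroad = CA - (known components) = 2642 - 2130 = 512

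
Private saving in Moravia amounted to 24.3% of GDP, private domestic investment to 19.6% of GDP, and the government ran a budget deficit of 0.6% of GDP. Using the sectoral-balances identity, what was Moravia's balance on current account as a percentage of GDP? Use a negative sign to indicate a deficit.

By the sectoral-balances identity, CA = (S_private - I) + (T - G).
Private balance = 24.3 - 19.6 = 4.7
Government balance (T - G) = -0.6
CA = 4.7 + (-0.6) = 4.1

4.1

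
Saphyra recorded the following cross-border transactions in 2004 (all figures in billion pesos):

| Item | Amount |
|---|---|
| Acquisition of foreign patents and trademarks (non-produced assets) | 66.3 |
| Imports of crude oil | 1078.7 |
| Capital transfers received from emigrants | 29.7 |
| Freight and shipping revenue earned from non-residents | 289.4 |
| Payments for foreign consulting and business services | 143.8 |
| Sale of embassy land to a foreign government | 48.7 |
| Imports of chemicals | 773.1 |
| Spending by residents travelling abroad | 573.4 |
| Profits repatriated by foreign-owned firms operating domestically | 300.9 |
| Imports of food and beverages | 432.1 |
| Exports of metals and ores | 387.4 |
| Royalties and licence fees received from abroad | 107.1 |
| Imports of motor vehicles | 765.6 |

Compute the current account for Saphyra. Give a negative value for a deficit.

Goods: -1078.7 - 765.6 + 387.4 - 773.1 - 432.1 = -2662.1
Services: -143.8 + 289.4 + 107.1 - 573.4 = -320.7
Primary income: -300.9
Current account = (-2662.1) + (-320.7) + (-300.9) = -3283.7
(Excluded from the current account — capital account: acquisition of foreign patents and trademarks (non-produced assets) 66.3, capital transfers received from emigrants 29.7, sale of embassy land to a foreign government 48.7.)

-3283.7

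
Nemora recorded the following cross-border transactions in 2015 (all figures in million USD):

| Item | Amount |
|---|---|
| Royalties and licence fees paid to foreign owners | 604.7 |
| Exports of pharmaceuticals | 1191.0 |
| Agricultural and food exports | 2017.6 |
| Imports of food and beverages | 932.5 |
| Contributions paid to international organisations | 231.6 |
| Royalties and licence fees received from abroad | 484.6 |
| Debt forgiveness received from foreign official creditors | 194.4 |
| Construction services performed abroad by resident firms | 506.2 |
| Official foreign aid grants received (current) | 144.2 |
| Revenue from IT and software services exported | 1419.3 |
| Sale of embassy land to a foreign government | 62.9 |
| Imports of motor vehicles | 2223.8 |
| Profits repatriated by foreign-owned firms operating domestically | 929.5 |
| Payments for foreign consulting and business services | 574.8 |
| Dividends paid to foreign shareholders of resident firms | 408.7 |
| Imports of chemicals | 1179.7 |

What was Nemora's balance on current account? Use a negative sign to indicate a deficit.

Goods: -1179.7 - 2223.8 + 2017.6 - 932.5 + 1191.0 = -1127.4
Services: 506.2 + 484.6 + 1419.3 - 604.7 - 574.8 = 1230.6
Primary income: -929.5 - 408.7 = -1338.2
Secondary income: 144.2 - 231.6 = -87.4
Current account = (-1127.4) + 1230.6 + (-1338.2) + (-87.4) = -1322.4
(Excluded from the current account — capital account: debt forgiveness received from foreign official creditors 194.4, sale of embassy land to a foreign government 62.9.)

-1322.4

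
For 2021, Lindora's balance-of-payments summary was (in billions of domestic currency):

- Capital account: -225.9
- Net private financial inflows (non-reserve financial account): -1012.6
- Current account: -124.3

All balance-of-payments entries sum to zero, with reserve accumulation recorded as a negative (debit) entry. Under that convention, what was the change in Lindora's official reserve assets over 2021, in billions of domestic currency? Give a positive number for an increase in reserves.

Official reserve transactions balance = -((-124.3) + (-225.9) + (-1012.6)) = 1362.8
An accumulation of reserves is recorded as a debit (negative entry), so the change in the stock of reserves is the negative of that balance.
Change in official reserves = -(1362.8) = -1362.8

-1362.8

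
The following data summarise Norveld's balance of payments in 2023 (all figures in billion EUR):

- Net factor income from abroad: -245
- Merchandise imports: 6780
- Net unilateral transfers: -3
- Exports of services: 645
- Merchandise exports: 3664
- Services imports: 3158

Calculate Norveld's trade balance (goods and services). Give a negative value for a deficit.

-5629

Goods balance = 3664 - 6780 = -3116
Services balance = 645 - 3158 = -2513
Trade balance (goods + services) = -3116 + (-2513) = -5629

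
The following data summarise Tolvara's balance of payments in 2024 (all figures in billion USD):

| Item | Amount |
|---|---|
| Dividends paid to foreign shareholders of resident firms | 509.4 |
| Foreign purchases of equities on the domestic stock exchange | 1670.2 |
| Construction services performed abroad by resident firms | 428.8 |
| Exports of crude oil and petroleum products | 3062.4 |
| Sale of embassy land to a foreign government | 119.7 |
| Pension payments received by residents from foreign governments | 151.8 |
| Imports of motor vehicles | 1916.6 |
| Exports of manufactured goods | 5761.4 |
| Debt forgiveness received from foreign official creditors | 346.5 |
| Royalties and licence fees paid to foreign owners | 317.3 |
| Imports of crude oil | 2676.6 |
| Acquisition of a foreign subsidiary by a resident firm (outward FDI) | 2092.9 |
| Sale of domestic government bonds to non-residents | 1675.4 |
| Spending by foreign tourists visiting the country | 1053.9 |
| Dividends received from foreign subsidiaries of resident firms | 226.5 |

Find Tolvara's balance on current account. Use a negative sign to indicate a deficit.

5264.9

Goods: -2676.6 + 3062.4 + 5761.4 - 1916.6 = 4230.6
Services: 1053.9 - 317.3 + 428.8 = 1165.4
Primary income: -509.4 + 226.5 = -282.9
Secondary income: 151.8
Current account = 4230.6 + 1165.4 + (-282.9) + 151.8 = 5264.9
(Excluded from the current account — financial account: foreign purchases of equities on the domestic stock exchange 1670.2, acquisition of a foreign subsidiary by a resident firm (outward FDI) 2092.9, sale of domestic government bonds to non-residents 1675.4; capital account: sale of embassy land to a foreign government 119.7, debt forgiveness received from foreign official creditors 346.5.)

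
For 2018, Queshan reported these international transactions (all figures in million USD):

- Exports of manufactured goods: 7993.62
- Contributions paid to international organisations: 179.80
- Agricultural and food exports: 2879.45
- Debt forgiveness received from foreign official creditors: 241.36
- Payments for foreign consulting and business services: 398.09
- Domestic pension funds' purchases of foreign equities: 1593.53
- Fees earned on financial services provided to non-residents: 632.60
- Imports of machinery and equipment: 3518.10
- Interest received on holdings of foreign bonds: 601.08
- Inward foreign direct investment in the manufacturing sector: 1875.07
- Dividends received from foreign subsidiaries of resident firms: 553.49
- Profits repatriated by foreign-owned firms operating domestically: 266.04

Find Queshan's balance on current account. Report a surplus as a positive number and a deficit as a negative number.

8298.21

Goods: 2879.45 - 3518.10 + 7993.62 = 7354.97
Services: -398.09 + 632.60 = 234.51
Primary income: 553.49 - 266.04 + 601.08 = 888.53
Secondary income: -179.80
Current account = 7354.97 + 234.51 + 888.53 + (-179.80) = 8298.21
(Excluded from the current account — capital account: debt forgiveness received from foreign official creditors 241.36; financial account: domestic pension funds' purchases of foreign equities 1593.53, inward foreign direct investment in the manufacturing sector 1875.07.)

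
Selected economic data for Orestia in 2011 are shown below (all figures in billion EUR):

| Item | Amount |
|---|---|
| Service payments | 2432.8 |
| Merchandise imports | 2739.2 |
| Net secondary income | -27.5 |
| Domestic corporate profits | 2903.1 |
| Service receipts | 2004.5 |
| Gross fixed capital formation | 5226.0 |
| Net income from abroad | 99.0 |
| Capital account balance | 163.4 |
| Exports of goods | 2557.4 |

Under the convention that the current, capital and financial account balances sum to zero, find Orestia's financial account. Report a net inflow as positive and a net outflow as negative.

375.2

Goods balance = 2557.4 - 2739.2 = -181.8
Services balance = 2004.5 - 2432.8 = -428.3
Trade balance (goods + services) = -181.8 + (-428.3) = -610.1
Net primary income = 99.0
Net secondary income = -27.5
Current account = -610.1 + 99.0 + (-27.5) = -538.6
Financial account = -(-538.6 + 163.4) = 375.2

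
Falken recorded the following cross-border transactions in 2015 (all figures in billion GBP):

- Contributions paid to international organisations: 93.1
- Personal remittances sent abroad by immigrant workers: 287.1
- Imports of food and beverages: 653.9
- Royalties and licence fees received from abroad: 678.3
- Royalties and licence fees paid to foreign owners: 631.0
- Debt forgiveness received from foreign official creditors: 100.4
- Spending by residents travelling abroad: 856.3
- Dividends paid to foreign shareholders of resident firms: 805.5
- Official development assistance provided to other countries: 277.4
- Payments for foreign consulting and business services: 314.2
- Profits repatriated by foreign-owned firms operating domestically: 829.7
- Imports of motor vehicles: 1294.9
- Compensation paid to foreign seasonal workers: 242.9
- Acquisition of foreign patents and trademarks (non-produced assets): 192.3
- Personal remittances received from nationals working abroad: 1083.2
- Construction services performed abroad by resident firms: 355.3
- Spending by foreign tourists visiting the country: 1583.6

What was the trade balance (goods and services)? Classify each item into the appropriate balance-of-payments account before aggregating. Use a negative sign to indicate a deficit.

Goods: -1294.9 - 653.9 = -1948.8
Services: 355.3 - 631.0 - 314.2 + 1583.6 + 678.3 - 856.3 = 815.7
Trade balance = -1948.8 + 815.7 = -1133.1
(Excluded from the trade balance — secondary income: contributions paid to international organisations 93.1, personal remittances sent abroad by immigrant workers 287.1, official development assistance provided to other countries 277.4, personal remittances received from nationals working abroad 1083.2; capital account: debt forgiveness received from foreign official creditors 100.4, acquisition of foreign patents and trademarks (non-produced assets) 192.3; primary income: dividends paid to foreign shareholders of resident firms 805.5, profits repatriated by foreign-owned firms operating domestically 829.7, compensation paid to foreign seasonal workers 242.9.)

-1133.1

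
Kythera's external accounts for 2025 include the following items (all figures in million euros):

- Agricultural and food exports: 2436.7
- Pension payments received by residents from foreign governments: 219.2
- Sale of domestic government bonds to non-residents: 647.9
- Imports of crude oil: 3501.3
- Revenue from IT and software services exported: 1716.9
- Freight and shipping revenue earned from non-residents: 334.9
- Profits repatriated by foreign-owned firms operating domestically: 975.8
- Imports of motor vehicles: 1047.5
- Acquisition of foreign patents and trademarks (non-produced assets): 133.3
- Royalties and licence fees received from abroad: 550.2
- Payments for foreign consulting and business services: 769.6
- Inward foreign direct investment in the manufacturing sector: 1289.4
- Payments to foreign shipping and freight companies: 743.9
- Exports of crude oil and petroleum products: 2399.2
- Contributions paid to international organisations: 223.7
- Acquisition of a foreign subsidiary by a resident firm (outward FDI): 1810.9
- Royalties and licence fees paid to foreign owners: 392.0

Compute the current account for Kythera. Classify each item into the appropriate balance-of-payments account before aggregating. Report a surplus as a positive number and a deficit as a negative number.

3.3

Goods: -1047.5 + 2436.7 + 2399.2 - 3501.3 = 287.1
Services: 550.2 + 1716.9 + 334.9 - 392.0 - 743.9 - 769.6 = 696.5
Primary income: -975.8
Secondary income: -223.7 + 219.2 = -4.5
Current account = 287.1 + 696.5 + (-975.8) + (-4.5) = 3.3
(Excluded from the current account — financial account: sale of domestic government bonds to non-residents 647.9, inward foreign direct investment in the manufacturing sector 1289.4, acquisition of a foreign subsidiary by a resident firm (outward FDI) 1810.9; capital account: acquisition of foreign patents and trademarks (non-produced assets) 133.3.)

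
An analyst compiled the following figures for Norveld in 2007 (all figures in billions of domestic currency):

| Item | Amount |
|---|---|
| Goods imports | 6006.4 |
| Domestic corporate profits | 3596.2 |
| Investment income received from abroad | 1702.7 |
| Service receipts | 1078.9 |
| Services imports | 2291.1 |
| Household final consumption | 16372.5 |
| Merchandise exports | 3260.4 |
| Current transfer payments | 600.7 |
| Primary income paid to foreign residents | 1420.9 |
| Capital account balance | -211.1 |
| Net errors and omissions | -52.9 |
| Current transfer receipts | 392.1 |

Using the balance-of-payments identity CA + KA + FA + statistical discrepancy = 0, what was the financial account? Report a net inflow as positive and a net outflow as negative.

4149.0

Goods balance = 3260.4 - 6006.4 = -2746.0
Services balance = 1078.9 - 2291.1 = -1212.2
Trade balance (goods + services) = -2746.0 + (-1212.2) = -3958.2
Net primary income = 1702.7 - 1420.9 = 281.8
Net secondary income = 392.1 - 600.7 = -208.6
Current account = -3958.2 + 281.8 + (-208.6) = -3885.0
Financial account = -(-3885.0 + (-211.1) + (-52.9)) = 4149.0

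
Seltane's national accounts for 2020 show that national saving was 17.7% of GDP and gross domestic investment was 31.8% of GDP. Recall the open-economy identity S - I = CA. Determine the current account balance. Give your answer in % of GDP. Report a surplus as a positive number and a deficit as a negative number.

S - I = CA (net lending to the rest of the world).
CA = S - I = 17.7 - 31.8 = -14.1

-14.1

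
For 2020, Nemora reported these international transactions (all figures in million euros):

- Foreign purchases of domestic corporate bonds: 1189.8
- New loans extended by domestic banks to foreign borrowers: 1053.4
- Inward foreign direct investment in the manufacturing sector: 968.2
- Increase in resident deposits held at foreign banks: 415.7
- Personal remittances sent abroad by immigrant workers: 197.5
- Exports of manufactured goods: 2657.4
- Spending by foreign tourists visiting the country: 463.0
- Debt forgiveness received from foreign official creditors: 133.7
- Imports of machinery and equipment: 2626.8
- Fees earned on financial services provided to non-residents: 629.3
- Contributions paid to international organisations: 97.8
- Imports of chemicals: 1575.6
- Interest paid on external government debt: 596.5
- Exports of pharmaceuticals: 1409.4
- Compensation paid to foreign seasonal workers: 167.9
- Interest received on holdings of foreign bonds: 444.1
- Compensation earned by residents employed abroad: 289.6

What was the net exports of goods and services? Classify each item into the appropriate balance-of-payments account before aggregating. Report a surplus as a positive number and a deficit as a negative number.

Goods: -2626.8 - 1575.6 + 1409.4 + 2657.4 = -135.6
Services: 463.0 + 629.3 = 1092.3
Trade balance = -135.6 + 1092.3 = 956.7
(Excluded from the trade balance — financial account: foreign purchases of domestic corporate bonds 1189.8, new loans extended by domestic banks to foreign borrowers 1053.4, inward foreign direct investment in the manufacturing sector 968.2, increase in resident deposits held at foreign banks 415.7; secondary income: personal remittances sent abroad by immigrant workers 197.5, contributions paid to international organisations 97.8; capital account: debt forgiveness received from foreign official creditors 133.7; primary income: interest paid on external government debt 596.5, compensation paid to foreign seasonal workers 167.9, interest received on holdings of foreign bonds 444.1, compensation earned by residents employed abroad 289.6.)

956.7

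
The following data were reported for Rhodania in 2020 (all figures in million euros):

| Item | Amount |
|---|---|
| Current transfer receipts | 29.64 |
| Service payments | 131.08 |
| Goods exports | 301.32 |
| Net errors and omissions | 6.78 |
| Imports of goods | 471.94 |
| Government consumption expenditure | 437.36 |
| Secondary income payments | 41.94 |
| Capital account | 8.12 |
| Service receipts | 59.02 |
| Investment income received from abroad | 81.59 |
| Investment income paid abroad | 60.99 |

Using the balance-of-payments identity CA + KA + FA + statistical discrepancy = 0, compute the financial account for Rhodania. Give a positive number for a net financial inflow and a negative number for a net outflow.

Goods balance = 301.32 - 471.94 = -170.62
Services balance = 59.02 - 131.08 = -72.06
Trade balance (goods + services) = -170.62 + (-72.06) = -242.68
Net primary income = 81.59 - 60.99 = 20.60
Net secondary income = 29.64 - 41.94 = -12.30
Current account = -242.68 + 20.60 + (-12.30) = -234.38
Financial account = -(-234.38 + 8.12 + 6.78) = 219.48

219.48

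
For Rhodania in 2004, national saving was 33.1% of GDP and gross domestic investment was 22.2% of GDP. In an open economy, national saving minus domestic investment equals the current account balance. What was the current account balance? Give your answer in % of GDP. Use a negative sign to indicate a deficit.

CA = S - I = 33.1 - 22.2 = 10.9

10.9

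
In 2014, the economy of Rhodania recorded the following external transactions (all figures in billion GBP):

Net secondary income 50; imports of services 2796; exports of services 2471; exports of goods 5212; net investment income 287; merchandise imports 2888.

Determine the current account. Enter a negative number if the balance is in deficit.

2336

Goods balance = 5212 - 2888 = 2324
Services balance = 2471 - 2796 = -325
Trade balance (goods + services) = 2324 + (-325) = 1999
Net primary income = 287
Net secondary income = 50
Current account = 1999 + 287 + 50 = 2336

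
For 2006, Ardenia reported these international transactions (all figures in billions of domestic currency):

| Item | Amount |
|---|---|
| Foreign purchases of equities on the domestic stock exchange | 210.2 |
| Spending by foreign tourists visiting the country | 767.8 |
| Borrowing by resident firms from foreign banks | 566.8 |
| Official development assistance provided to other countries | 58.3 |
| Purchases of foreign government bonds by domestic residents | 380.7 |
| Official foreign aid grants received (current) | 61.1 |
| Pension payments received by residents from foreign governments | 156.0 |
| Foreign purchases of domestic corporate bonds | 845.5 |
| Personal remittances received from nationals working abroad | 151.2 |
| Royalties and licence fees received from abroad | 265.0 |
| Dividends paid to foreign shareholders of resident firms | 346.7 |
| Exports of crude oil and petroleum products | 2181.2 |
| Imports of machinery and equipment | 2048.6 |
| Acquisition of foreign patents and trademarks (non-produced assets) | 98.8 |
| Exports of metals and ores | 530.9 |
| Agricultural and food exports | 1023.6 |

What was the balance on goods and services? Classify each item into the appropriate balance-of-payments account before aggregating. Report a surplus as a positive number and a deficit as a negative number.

Goods: -2048.6 + 2181.2 + 530.9 + 1023.6 = 1687.1
Services: 265.0 + 767.8 = 1032.8
Trade balance = 1687.1 + 1032.8 = 2719.9
(Excluded from the trade balance — financial account: foreign purchases of equities on the domestic stock exchange 210.2, borrowing by resident firms from foreign banks 566.8, purchases of foreign government bonds by domestic residents 380.7, foreign purchases of domestic corporate bonds 845.5; secondary income: official development assistance provided to other countries 58.3, official foreign aid grants received (current) 61.1, pension payments received by residents from foreign governments 156.0, personal remittances received from nationals working abroad 151.2; primary income: dividends paid to foreign shareholders of resident firms 346.7; capital account: acquisition of foreign patents and trademarks (non-produced assets) 98.8.)

2719.9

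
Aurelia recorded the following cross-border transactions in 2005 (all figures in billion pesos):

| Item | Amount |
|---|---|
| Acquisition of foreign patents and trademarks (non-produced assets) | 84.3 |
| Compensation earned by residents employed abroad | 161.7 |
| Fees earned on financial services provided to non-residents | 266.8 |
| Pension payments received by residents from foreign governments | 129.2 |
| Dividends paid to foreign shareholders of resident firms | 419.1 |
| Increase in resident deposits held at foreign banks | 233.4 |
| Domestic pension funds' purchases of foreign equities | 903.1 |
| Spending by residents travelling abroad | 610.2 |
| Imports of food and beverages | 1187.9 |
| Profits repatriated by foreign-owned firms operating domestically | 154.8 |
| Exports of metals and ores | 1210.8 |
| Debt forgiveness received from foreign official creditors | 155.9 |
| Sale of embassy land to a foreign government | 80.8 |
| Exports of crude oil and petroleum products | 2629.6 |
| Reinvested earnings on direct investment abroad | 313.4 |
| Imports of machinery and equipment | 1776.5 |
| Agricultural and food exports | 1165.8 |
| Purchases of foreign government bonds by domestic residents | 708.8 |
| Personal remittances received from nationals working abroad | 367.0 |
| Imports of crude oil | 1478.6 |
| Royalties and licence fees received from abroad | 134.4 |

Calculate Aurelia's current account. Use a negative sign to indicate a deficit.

751.6

Goods: -1187.9 - 1478.6 - 1776.5 + 2629.6 + 1165.8 + 1210.8 = 563.2
Services: -610.2 + 266.8 + 134.4 = -209.0
Primary income: 313.4 - 419.1 + 161.7 - 154.8 = -98.8
Secondary income: 129.2 + 367.0 = 496.2
Current account = 563.2 + (-209.0) + (-98.8) + 496.2 = 751.6
(Excluded from the current account — capital account: acquisition of foreign patents and trademarks (non-produced assets) 84.3, debt forgiveness received from foreign official creditors 155.9, sale of embassy land to a foreign government 80.8; financial account: increase in resident deposits held at foreign banks 233.4, domestic pension funds' purchases of foreign equities 903.1, purchases of foreign government bonds by domestic residents 708.8.)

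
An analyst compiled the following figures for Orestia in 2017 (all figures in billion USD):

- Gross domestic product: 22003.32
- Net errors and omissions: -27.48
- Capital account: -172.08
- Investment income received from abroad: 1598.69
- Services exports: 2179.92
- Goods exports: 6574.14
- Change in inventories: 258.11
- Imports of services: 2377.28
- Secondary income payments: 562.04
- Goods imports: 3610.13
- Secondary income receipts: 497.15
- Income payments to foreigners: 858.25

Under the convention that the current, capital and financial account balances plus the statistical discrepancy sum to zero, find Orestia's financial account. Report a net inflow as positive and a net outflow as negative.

-3242.64

Goods balance = 6574.14 - 3610.13 = 2964.01
Services balance = 2179.92 - 2377.28 = -197.36
Trade balance (goods + services) = 2964.01 + (-197.36) = 2766.65
Net primary income = 1598.69 - 858.25 = 740.44
Net secondary income = 497.15 - 562.04 = -64.89
Current account = 2766.65 + 740.44 + (-64.89) = 3442.20
Financial account = -(3442.20 + (-172.08) + (-27.48)) = -3242.64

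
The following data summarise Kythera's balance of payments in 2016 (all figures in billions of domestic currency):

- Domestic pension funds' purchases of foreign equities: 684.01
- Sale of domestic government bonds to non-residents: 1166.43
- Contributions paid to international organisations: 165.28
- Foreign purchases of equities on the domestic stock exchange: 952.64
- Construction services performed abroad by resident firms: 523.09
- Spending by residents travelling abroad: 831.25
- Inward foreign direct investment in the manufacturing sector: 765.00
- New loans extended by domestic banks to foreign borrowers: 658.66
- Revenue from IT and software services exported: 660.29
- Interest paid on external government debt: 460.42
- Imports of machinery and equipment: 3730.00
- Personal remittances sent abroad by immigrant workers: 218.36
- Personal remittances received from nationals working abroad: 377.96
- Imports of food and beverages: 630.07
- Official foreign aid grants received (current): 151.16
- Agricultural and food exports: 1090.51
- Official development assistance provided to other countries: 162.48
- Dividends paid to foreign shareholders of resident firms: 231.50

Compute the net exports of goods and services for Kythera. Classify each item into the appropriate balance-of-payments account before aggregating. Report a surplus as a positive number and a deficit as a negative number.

Goods: 1090.51 - 630.07 - 3730.00 = -3269.56
Services: 523.09 - 831.25 + 660.29 = 352.13
Trade balance = -3269.56 + 352.13 = -2917.43
(Excluded from the trade balance — financial account: domestic pension funds' purchases of foreign equities 684.01, sale of domestic government bonds to non-residents 1166.43, foreign purchases of equities on the domestic stock exchange 952.64, inward foreign direct investment in the manufacturing sector 765.00, new loans extended by domestic banks to foreign borrowers 658.66; secondary income: contributions paid to international organisations 165.28, personal remittances sent abroad by immigrant workers 218.36, personal remittances received from nationals working abroad 377.96, official foreign aid grants received (current) 151.16, official development assistance provided to other countries 162.48; primary income: interest paid on external government debt 460.42, dividends paid to foreign shareholders of resident firms 231.50.)

-2917.43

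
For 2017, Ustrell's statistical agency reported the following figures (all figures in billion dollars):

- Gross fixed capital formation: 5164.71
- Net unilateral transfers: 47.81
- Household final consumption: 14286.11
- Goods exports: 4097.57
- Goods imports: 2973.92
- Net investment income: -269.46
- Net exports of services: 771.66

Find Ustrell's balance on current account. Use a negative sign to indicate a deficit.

1673.66

Goods balance = 4097.57 - 2973.92 = 1123.65
Services balance = 771.66
Trade balance (goods + services) = 1123.65 + 771.66 = 1895.31
Net primary income = -269.46
Net secondary income = 47.81
Current account = 1895.31 + (-269.46) + 47.81 = 1673.66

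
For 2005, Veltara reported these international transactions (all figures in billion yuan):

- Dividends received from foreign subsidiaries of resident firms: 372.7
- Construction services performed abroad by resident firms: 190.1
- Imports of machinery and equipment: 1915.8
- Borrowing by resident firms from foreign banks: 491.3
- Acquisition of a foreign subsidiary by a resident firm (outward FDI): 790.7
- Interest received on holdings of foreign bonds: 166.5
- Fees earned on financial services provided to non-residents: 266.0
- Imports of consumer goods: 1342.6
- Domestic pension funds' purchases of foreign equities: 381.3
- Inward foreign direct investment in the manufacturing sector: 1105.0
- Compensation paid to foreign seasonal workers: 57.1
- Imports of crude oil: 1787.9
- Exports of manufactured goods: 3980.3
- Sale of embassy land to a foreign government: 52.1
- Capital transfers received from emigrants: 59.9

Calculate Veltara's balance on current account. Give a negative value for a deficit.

Goods: -1342.6 - 1787.9 + 3980.3 - 1915.8 = -1066.0
Services: 190.1 + 266.0 = 456.1
Primary income: -57.1 + 166.5 + 372.7 = 482.1
Current account = (-1066.0) + 456.1 + 482.1 = -127.8
(Excluded from the current account — financial account: borrowing by resident firms from foreign banks 491.3, acquisition of a foreign subsidiary by a resident firm (outward FDI) 790.7, domestic pension funds' purchases of foreign equities 381.3, inward foreign direct investment in the manufacturing sector 1105.0; capital account: sale of embassy land to a foreign government 52.1, capital transfers received from emigrants 59.9.)

-127.8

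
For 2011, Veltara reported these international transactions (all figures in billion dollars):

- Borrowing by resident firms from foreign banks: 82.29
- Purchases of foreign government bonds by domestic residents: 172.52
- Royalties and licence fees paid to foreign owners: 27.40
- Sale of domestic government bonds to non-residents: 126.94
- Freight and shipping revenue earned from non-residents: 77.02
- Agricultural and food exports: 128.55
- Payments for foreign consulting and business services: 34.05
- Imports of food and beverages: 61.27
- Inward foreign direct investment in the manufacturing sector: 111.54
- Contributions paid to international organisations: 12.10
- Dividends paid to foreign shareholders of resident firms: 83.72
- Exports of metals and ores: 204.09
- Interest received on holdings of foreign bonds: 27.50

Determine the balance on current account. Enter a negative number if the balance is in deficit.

218.62

Goods: -61.27 + 128.55 + 204.09 = 271.37
Services: -27.40 - 34.05 + 77.02 = 15.57
Primary income: 27.50 - 83.72 = -56.22
Secondary income: -12.10
Current account = 271.37 + 15.57 + (-56.22) + (-12.10) = 218.62
(Excluded from the current account — financial account: borrowing by resident firms from foreign banks 82.29, purchases of foreign government bonds by domestic residents 172.52, sale of domestic government bonds to non-residents 126.94, inward foreign direct investment in the manufacturing sector 111.54.)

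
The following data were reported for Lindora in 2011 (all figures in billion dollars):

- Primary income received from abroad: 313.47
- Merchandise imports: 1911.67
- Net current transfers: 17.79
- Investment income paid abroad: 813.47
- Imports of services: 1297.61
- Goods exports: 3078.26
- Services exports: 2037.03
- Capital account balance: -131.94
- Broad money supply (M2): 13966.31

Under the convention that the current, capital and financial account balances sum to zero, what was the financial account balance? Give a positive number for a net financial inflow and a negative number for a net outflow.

-1291.86

Goods balance = 3078.26 - 1911.67 = 1166.59
Services balance = 2037.03 - 1297.61 = 739.42
Trade balance (goods + services) = 1166.59 + 739.42 = 1906.01
Net primary income = 313.47 - 813.47 = -500.00
Net secondary income = 17.79
Current account = 1906.01 + (-500.00) + 17.79 = 1423.80
Financial account = -(1423.80 + (-131.94)) = -1291.86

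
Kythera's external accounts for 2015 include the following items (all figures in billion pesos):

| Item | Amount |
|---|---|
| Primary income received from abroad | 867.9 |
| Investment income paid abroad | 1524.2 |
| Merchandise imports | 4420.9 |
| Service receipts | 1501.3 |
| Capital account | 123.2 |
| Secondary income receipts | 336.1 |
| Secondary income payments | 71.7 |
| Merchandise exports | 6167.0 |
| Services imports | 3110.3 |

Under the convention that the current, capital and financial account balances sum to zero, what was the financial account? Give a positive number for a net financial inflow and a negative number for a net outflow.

Goods balance = 6167.0 - 4420.9 = 1746.1
Services balance = 1501.3 - 3110.3 = -1609.0
Trade balance (goods + services) = 1746.1 + (-1609.0) = 137.1
Net primary income = 867.9 - 1524.2 = -656.3
Net secondary income = 336.1 - 71.7 = 264.4
Current account = 137.1 + (-656.3) + 264.4 = -254.8
Financial account = -(-254.8 + 123.2) = 131.6

131.6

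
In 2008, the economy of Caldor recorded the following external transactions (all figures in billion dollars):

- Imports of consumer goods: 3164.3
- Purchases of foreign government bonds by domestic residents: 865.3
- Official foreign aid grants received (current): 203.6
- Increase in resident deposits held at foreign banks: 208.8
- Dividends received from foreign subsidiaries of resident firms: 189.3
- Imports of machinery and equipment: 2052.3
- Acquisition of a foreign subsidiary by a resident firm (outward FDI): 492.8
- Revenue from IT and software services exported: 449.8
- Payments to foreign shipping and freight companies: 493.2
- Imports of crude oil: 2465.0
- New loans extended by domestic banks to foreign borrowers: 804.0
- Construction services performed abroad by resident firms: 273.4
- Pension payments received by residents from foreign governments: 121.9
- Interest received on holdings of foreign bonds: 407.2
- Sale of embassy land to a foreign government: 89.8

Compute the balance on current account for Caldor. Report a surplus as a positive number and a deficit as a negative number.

Goods: -2465.0 - 3164.3 - 2052.3 = -7681.6
Services: 273.4 + 449.8 - 493.2 = 230.0
Primary income: 189.3 + 407.2 = 596.5
Secondary income: 121.9 + 203.6 = 325.5
Current account = (-7681.6) + 230.0 + 596.5 + 325.5 = -6529.6
(Excluded from the current account — financial account: purchases of foreign government bonds by domestic residents 865.3, increase in resident deposits held at foreign banks 208.8, acquisition of a foreign subsidiary by a resident firm (outward FDI) 492.8, new loans extended by domestic banks to foreign borrowers 804.0; capital account: sale of embassy land to a foreign government 89.8.)

-6529.6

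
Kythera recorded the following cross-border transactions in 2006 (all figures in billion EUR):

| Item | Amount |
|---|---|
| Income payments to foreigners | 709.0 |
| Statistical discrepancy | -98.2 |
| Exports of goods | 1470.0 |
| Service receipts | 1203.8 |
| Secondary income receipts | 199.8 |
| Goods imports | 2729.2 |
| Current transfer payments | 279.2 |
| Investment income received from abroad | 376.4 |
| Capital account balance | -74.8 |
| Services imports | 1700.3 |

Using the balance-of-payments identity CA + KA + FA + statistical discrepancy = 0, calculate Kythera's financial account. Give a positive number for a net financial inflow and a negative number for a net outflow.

Goods balance = 1470.0 - 2729.2 = -1259.2
Services balance = 1203.8 - 1700.3 = -496.5
Trade balance (goods + services) = -1259.2 + (-496.5) = -1755.7
Net primary income = 376.4 - 709.0 = -332.6
Net secondary income = 199.8 - 279.2 = -79.4
Current account = -1755.7 + (-332.6) + (-79.4) = -2167.7
Financial account = -(-2167.7 + (-74.8) + (-98.2)) = 2340.7

2340.7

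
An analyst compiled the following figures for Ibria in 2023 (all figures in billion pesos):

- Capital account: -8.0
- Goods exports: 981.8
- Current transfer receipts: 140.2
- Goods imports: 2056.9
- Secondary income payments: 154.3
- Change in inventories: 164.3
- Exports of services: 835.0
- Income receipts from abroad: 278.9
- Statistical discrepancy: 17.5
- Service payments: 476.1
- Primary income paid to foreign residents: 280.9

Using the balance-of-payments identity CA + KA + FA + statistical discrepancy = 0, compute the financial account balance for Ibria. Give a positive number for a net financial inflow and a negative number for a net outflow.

Goods balance = 981.8 - 2056.9 = -1075.1
Services balance = 835.0 - 476.1 = 358.9
Trade balance (goods + services) = -1075.1 + 358.9 = -716.2
Net primary income = 278.9 - 280.9 = -2.0
Net secondary income = 140.2 - 154.3 = -14.1
Current account = -716.2 + (-2.0) + (-14.1) = -732.3
Financial account = -(-732.3 + (-8.0) + 17.5) = 722.8

722.8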